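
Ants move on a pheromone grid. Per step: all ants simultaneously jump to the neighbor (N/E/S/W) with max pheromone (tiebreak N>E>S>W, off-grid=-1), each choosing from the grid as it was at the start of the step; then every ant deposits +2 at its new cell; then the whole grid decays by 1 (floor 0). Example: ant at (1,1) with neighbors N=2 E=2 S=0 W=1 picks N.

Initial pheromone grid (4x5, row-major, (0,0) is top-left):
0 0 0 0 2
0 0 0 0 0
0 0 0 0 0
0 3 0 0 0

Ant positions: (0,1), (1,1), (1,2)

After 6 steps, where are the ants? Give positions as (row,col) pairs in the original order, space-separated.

Step 1: ant0:(0,1)->E->(0,2) | ant1:(1,1)->N->(0,1) | ant2:(1,2)->N->(0,2)
  grid max=3 at (0,2)
Step 2: ant0:(0,2)->W->(0,1) | ant1:(0,1)->E->(0,2) | ant2:(0,2)->W->(0,1)
  grid max=4 at (0,1)
Step 3: ant0:(0,1)->E->(0,2) | ant1:(0,2)->W->(0,1) | ant2:(0,1)->E->(0,2)
  grid max=7 at (0,2)
Step 4: ant0:(0,2)->W->(0,1) | ant1:(0,1)->E->(0,2) | ant2:(0,2)->W->(0,1)
  grid max=8 at (0,1)
Step 5: ant0:(0,1)->E->(0,2) | ant1:(0,2)->W->(0,1) | ant2:(0,1)->E->(0,2)
  grid max=11 at (0,2)
Step 6: ant0:(0,2)->W->(0,1) | ant1:(0,1)->E->(0,2) | ant2:(0,2)->W->(0,1)
  grid max=12 at (0,1)

(0,1) (0,2) (0,1)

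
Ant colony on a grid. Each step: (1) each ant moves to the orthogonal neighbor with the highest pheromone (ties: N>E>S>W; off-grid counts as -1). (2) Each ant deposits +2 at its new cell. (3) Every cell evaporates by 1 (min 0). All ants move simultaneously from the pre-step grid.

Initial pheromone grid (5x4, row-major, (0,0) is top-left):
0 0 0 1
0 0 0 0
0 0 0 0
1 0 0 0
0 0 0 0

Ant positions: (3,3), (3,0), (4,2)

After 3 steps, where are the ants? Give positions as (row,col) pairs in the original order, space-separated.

Step 1: ant0:(3,3)->N->(2,3) | ant1:(3,0)->N->(2,0) | ant2:(4,2)->N->(3,2)
  grid max=1 at (2,0)
Step 2: ant0:(2,3)->N->(1,3) | ant1:(2,0)->N->(1,0) | ant2:(3,2)->N->(2,2)
  grid max=1 at (1,0)
Step 3: ant0:(1,3)->N->(0,3) | ant1:(1,0)->N->(0,0) | ant2:(2,2)->N->(1,2)
  grid max=1 at (0,0)

(0,3) (0,0) (1,2)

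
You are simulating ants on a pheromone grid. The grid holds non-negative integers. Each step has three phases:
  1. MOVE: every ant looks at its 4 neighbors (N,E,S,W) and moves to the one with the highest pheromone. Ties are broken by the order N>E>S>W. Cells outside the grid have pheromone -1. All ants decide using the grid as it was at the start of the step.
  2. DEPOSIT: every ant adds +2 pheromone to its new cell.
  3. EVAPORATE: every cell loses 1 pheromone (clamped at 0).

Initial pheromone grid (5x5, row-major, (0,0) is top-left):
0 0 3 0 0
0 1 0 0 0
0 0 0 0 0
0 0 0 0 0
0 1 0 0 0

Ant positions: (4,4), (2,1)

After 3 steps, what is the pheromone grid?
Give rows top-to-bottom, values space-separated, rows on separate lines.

After step 1: ants at (3,4),(1,1)
  0 0 2 0 0
  0 2 0 0 0
  0 0 0 0 0
  0 0 0 0 1
  0 0 0 0 0
After step 2: ants at (2,4),(0,1)
  0 1 1 0 0
  0 1 0 0 0
  0 0 0 0 1
  0 0 0 0 0
  0 0 0 0 0
After step 3: ants at (1,4),(0,2)
  0 0 2 0 0
  0 0 0 0 1
  0 0 0 0 0
  0 0 0 0 0
  0 0 0 0 0

0 0 2 0 0
0 0 0 0 1
0 0 0 0 0
0 0 0 0 0
0 0 0 0 0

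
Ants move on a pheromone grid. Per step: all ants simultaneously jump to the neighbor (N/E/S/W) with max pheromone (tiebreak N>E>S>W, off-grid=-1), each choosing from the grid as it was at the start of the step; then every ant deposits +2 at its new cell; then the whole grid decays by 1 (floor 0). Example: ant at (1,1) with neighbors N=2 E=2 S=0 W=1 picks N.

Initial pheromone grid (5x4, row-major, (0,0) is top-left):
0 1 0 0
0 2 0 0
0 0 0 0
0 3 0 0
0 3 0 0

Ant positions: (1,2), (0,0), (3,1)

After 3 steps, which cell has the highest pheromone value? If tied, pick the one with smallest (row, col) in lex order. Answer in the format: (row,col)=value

Answer: (1,1)=5

Derivation:
Step 1: ant0:(1,2)->W->(1,1) | ant1:(0,0)->E->(0,1) | ant2:(3,1)->S->(4,1)
  grid max=4 at (4,1)
Step 2: ant0:(1,1)->N->(0,1) | ant1:(0,1)->S->(1,1) | ant2:(4,1)->N->(3,1)
  grid max=4 at (1,1)
Step 3: ant0:(0,1)->S->(1,1) | ant1:(1,1)->N->(0,1) | ant2:(3,1)->S->(4,1)
  grid max=5 at (1,1)
Final grid:
  0 4 0 0
  0 5 0 0
  0 0 0 0
  0 2 0 0
  0 4 0 0
Max pheromone 5 at (1,1)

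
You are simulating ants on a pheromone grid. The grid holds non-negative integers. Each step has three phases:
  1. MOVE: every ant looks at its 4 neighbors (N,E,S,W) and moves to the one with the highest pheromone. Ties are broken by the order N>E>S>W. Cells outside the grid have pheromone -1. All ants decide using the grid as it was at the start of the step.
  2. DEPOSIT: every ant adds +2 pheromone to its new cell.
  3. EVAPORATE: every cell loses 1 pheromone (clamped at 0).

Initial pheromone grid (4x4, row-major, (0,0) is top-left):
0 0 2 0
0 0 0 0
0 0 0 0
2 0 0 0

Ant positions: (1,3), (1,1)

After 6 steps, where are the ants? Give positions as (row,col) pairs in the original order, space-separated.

Step 1: ant0:(1,3)->N->(0,3) | ant1:(1,1)->N->(0,1)
  grid max=1 at (0,1)
Step 2: ant0:(0,3)->W->(0,2) | ant1:(0,1)->E->(0,2)
  grid max=4 at (0,2)
Step 3: ant0:(0,2)->E->(0,3) | ant1:(0,2)->E->(0,3)
  grid max=3 at (0,2)
Step 4: ant0:(0,3)->W->(0,2) | ant1:(0,3)->W->(0,2)
  grid max=6 at (0,2)
Step 5: ant0:(0,2)->E->(0,3) | ant1:(0,2)->E->(0,3)
  grid max=5 at (0,2)
Step 6: ant0:(0,3)->W->(0,2) | ant1:(0,3)->W->(0,2)
  grid max=8 at (0,2)

(0,2) (0,2)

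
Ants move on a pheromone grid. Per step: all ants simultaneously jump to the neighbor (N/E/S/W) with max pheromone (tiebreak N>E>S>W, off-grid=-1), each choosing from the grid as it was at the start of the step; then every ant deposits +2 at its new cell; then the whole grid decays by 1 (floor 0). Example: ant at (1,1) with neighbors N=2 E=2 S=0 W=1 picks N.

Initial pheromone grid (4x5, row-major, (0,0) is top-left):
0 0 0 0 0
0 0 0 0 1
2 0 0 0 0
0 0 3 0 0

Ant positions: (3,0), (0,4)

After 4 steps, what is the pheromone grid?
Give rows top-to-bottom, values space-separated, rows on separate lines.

After step 1: ants at (2,0),(1,4)
  0 0 0 0 0
  0 0 0 0 2
  3 0 0 0 0
  0 0 2 0 0
After step 2: ants at (1,0),(0,4)
  0 0 0 0 1
  1 0 0 0 1
  2 0 0 0 0
  0 0 1 0 0
After step 3: ants at (2,0),(1,4)
  0 0 0 0 0
  0 0 0 0 2
  3 0 0 0 0
  0 0 0 0 0
After step 4: ants at (1,0),(0,4)
  0 0 0 0 1
  1 0 0 0 1
  2 0 0 0 0
  0 0 0 0 0

0 0 0 0 1
1 0 0 0 1
2 0 0 0 0
0 0 0 0 0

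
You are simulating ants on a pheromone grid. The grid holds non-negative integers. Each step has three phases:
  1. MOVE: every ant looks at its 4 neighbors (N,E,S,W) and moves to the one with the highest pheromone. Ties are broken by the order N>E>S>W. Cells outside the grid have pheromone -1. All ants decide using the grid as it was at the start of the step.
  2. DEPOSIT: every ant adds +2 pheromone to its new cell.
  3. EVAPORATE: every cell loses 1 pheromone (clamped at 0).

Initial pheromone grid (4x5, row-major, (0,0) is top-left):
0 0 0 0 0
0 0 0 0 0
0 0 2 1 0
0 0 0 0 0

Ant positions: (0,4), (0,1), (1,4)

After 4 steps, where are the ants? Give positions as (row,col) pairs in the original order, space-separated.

Step 1: ant0:(0,4)->S->(1,4) | ant1:(0,1)->E->(0,2) | ant2:(1,4)->N->(0,4)
  grid max=1 at (0,2)
Step 2: ant0:(1,4)->N->(0,4) | ant1:(0,2)->E->(0,3) | ant2:(0,4)->S->(1,4)
  grid max=2 at (0,4)
Step 3: ant0:(0,4)->S->(1,4) | ant1:(0,3)->E->(0,4) | ant2:(1,4)->N->(0,4)
  grid max=5 at (0,4)
Step 4: ant0:(1,4)->N->(0,4) | ant1:(0,4)->S->(1,4) | ant2:(0,4)->S->(1,4)
  grid max=6 at (0,4)

(0,4) (1,4) (1,4)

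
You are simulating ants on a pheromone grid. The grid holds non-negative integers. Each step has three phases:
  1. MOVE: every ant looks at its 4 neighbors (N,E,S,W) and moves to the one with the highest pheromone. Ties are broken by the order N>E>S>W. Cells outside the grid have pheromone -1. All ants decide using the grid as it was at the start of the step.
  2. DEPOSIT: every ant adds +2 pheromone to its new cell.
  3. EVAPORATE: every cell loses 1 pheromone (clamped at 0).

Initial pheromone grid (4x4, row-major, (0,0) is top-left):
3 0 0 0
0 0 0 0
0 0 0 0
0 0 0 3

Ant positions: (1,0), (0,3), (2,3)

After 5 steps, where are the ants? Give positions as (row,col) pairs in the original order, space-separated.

Step 1: ant0:(1,0)->N->(0,0) | ant1:(0,3)->S->(1,3) | ant2:(2,3)->S->(3,3)
  grid max=4 at (0,0)
Step 2: ant0:(0,0)->E->(0,1) | ant1:(1,3)->N->(0,3) | ant2:(3,3)->N->(2,3)
  grid max=3 at (0,0)
Step 3: ant0:(0,1)->W->(0,0) | ant1:(0,3)->S->(1,3) | ant2:(2,3)->S->(3,3)
  grid max=4 at (0,0)
Step 4: ant0:(0,0)->E->(0,1) | ant1:(1,3)->N->(0,3) | ant2:(3,3)->N->(2,3)
  grid max=3 at (0,0)
Step 5: ant0:(0,1)->W->(0,0) | ant1:(0,3)->S->(1,3) | ant2:(2,3)->S->(3,3)
  grid max=4 at (0,0)

(0,0) (1,3) (3,3)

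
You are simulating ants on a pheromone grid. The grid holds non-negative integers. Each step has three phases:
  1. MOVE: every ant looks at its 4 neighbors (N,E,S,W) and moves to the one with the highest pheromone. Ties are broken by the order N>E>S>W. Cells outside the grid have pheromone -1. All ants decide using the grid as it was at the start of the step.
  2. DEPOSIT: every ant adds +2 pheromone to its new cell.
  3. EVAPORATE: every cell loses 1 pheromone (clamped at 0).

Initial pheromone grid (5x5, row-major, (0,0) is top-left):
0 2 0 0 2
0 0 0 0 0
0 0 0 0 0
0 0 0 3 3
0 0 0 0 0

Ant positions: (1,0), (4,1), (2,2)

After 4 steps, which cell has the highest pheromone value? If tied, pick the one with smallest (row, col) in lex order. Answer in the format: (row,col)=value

Answer: (0,1)=6

Derivation:
Step 1: ant0:(1,0)->N->(0,0) | ant1:(4,1)->N->(3,1) | ant2:(2,2)->N->(1,2)
  grid max=2 at (3,3)
Step 2: ant0:(0,0)->E->(0,1) | ant1:(3,1)->N->(2,1) | ant2:(1,2)->N->(0,2)
  grid max=2 at (0,1)
Step 3: ant0:(0,1)->E->(0,2) | ant1:(2,1)->N->(1,1) | ant2:(0,2)->W->(0,1)
  grid max=3 at (0,1)
Step 4: ant0:(0,2)->W->(0,1) | ant1:(1,1)->N->(0,1) | ant2:(0,1)->E->(0,2)
  grid max=6 at (0,1)
Final grid:
  0 6 3 0 0
  0 0 0 0 0
  0 0 0 0 0
  0 0 0 0 0
  0 0 0 0 0
Max pheromone 6 at (0,1)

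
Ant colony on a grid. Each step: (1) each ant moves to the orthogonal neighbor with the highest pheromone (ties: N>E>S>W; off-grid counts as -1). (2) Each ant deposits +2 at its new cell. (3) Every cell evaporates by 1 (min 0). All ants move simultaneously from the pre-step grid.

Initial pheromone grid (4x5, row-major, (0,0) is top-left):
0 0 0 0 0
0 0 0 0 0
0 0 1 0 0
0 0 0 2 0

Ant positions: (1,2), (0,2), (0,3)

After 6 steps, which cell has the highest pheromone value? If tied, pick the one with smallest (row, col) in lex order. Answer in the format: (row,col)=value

Answer: (0,3)=6

Derivation:
Step 1: ant0:(1,2)->S->(2,2) | ant1:(0,2)->E->(0,3) | ant2:(0,3)->E->(0,4)
  grid max=2 at (2,2)
Step 2: ant0:(2,2)->N->(1,2) | ant1:(0,3)->E->(0,4) | ant2:(0,4)->W->(0,3)
  grid max=2 at (0,3)
Step 3: ant0:(1,2)->S->(2,2) | ant1:(0,4)->W->(0,3) | ant2:(0,3)->E->(0,4)
  grid max=3 at (0,3)
Step 4: ant0:(2,2)->N->(1,2) | ant1:(0,3)->E->(0,4) | ant2:(0,4)->W->(0,3)
  grid max=4 at (0,3)
Step 5: ant0:(1,2)->S->(2,2) | ant1:(0,4)->W->(0,3) | ant2:(0,3)->E->(0,4)
  grid max=5 at (0,3)
Step 6: ant0:(2,2)->N->(1,2) | ant1:(0,3)->E->(0,4) | ant2:(0,4)->W->(0,3)
  grid max=6 at (0,3)
Final grid:
  0 0 0 6 6
  0 0 1 0 0
  0 0 1 0 0
  0 0 0 0 0
Max pheromone 6 at (0,3)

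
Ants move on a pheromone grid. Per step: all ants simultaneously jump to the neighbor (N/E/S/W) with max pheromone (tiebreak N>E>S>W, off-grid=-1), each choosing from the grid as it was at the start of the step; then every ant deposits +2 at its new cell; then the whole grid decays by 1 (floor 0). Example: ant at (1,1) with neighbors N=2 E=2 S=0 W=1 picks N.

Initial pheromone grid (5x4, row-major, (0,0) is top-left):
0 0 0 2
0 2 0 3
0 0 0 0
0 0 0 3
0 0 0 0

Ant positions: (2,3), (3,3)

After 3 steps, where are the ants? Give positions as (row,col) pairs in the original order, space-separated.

Step 1: ant0:(2,3)->N->(1,3) | ant1:(3,3)->N->(2,3)
  grid max=4 at (1,3)
Step 2: ant0:(1,3)->N->(0,3) | ant1:(2,3)->N->(1,3)
  grid max=5 at (1,3)
Step 3: ant0:(0,3)->S->(1,3) | ant1:(1,3)->N->(0,3)
  grid max=6 at (1,3)

(1,3) (0,3)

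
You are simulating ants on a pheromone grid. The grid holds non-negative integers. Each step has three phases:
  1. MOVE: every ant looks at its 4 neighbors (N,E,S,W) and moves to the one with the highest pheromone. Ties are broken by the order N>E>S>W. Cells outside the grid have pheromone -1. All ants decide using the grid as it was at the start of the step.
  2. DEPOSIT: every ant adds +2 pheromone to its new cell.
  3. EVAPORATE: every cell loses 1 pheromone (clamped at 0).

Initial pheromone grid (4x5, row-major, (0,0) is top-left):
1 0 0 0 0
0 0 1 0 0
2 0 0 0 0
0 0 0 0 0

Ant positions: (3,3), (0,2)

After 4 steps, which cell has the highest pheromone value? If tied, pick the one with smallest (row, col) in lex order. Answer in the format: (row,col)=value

Step 1: ant0:(3,3)->N->(2,3) | ant1:(0,2)->S->(1,2)
  grid max=2 at (1,2)
Step 2: ant0:(2,3)->N->(1,3) | ant1:(1,2)->N->(0,2)
  grid max=1 at (0,2)
Step 3: ant0:(1,3)->W->(1,2) | ant1:(0,2)->S->(1,2)
  grid max=4 at (1,2)
Step 4: ant0:(1,2)->N->(0,2) | ant1:(1,2)->N->(0,2)
  grid max=3 at (0,2)
Final grid:
  0 0 3 0 0
  0 0 3 0 0
  0 0 0 0 0
  0 0 0 0 0
Max pheromone 3 at (0,2)

Answer: (0,2)=3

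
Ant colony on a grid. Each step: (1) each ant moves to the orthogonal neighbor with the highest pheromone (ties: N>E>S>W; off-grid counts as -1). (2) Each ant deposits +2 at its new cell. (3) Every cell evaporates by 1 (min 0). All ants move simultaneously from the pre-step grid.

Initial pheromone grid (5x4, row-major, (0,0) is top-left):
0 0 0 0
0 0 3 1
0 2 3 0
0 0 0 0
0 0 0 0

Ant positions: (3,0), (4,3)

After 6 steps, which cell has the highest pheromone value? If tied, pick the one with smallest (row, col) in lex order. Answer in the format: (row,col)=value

Step 1: ant0:(3,0)->N->(2,0) | ant1:(4,3)->N->(3,3)
  grid max=2 at (1,2)
Step 2: ant0:(2,0)->E->(2,1) | ant1:(3,3)->N->(2,3)
  grid max=2 at (2,1)
Step 3: ant0:(2,1)->E->(2,2) | ant1:(2,3)->W->(2,2)
  grid max=4 at (2,2)
Step 4: ant0:(2,2)->W->(2,1) | ant1:(2,2)->W->(2,1)
  grid max=4 at (2,1)
Step 5: ant0:(2,1)->E->(2,2) | ant1:(2,1)->E->(2,2)
  grid max=6 at (2,2)
Step 6: ant0:(2,2)->W->(2,1) | ant1:(2,2)->W->(2,1)
  grid max=6 at (2,1)
Final grid:
  0 0 0 0
  0 0 0 0
  0 6 5 0
  0 0 0 0
  0 0 0 0
Max pheromone 6 at (2,1)

Answer: (2,1)=6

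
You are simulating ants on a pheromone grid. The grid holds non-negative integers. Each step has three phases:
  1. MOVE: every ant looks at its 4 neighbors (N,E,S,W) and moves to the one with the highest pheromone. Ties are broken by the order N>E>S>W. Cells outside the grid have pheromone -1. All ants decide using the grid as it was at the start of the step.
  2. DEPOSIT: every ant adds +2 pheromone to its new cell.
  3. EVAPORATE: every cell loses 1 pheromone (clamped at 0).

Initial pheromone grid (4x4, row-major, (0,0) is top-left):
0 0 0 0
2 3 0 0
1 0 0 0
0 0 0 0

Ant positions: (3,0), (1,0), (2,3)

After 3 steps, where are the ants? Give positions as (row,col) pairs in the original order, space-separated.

Step 1: ant0:(3,0)->N->(2,0) | ant1:(1,0)->E->(1,1) | ant2:(2,3)->N->(1,3)
  grid max=4 at (1,1)
Step 2: ant0:(2,0)->N->(1,0) | ant1:(1,1)->W->(1,0) | ant2:(1,3)->N->(0,3)
  grid max=4 at (1,0)
Step 3: ant0:(1,0)->E->(1,1) | ant1:(1,0)->E->(1,1) | ant2:(0,3)->S->(1,3)
  grid max=6 at (1,1)

(1,1) (1,1) (1,3)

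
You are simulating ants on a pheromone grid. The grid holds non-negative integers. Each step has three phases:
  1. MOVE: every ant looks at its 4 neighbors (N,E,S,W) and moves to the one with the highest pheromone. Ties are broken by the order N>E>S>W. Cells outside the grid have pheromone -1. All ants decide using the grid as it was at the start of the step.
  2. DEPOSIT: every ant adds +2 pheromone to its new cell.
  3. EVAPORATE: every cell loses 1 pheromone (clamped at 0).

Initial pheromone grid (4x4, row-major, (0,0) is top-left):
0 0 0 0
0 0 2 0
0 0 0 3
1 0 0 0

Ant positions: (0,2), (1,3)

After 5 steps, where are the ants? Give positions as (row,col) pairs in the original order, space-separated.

Step 1: ant0:(0,2)->S->(1,2) | ant1:(1,3)->S->(2,3)
  grid max=4 at (2,3)
Step 2: ant0:(1,2)->N->(0,2) | ant1:(2,3)->N->(1,3)
  grid max=3 at (2,3)
Step 3: ant0:(0,2)->S->(1,2) | ant1:(1,3)->S->(2,3)
  grid max=4 at (2,3)
Step 4: ant0:(1,2)->N->(0,2) | ant1:(2,3)->N->(1,3)
  grid max=3 at (2,3)
Step 5: ant0:(0,2)->S->(1,2) | ant1:(1,3)->S->(2,3)
  grid max=4 at (2,3)

(1,2) (2,3)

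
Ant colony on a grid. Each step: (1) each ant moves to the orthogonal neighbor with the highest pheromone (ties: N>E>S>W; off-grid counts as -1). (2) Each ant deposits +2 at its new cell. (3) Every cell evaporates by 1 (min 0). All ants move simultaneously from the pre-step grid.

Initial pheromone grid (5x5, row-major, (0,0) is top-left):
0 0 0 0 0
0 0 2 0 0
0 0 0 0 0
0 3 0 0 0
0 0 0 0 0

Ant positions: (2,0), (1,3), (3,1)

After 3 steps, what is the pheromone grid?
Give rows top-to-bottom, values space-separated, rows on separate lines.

After step 1: ants at (1,0),(1,2),(2,1)
  0 0 0 0 0
  1 0 3 0 0
  0 1 0 0 0
  0 2 0 0 0
  0 0 0 0 0
After step 2: ants at (0,0),(0,2),(3,1)
  1 0 1 0 0
  0 0 2 0 0
  0 0 0 0 0
  0 3 0 0 0
  0 0 0 0 0
After step 3: ants at (0,1),(1,2),(2,1)
  0 1 0 0 0
  0 0 3 0 0
  0 1 0 0 0
  0 2 0 0 0
  0 0 0 0 0

0 1 0 0 0
0 0 3 0 0
0 1 0 0 0
0 2 0 0 0
0 0 0 0 0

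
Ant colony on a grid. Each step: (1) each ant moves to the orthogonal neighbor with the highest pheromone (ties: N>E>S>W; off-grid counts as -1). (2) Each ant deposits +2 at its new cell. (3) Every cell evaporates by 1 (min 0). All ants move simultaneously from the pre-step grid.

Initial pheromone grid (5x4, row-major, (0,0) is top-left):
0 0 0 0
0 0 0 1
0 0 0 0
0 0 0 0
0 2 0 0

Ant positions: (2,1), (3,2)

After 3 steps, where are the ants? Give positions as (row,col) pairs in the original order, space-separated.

Step 1: ant0:(2,1)->N->(1,1) | ant1:(3,2)->N->(2,2)
  grid max=1 at (1,1)
Step 2: ant0:(1,1)->N->(0,1) | ant1:(2,2)->N->(1,2)
  grid max=1 at (0,1)
Step 3: ant0:(0,1)->E->(0,2) | ant1:(1,2)->N->(0,2)
  grid max=3 at (0,2)

(0,2) (0,2)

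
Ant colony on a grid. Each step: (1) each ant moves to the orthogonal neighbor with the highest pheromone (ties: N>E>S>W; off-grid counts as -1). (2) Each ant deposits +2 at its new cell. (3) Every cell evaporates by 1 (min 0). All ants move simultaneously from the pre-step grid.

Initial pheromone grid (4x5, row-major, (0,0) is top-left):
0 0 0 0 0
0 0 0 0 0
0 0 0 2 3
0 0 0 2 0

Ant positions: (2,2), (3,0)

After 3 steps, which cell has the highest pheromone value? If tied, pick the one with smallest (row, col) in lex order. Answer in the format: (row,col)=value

Answer: (2,3)=3

Derivation:
Step 1: ant0:(2,2)->E->(2,3) | ant1:(3,0)->N->(2,0)
  grid max=3 at (2,3)
Step 2: ant0:(2,3)->E->(2,4) | ant1:(2,0)->N->(1,0)
  grid max=3 at (2,4)
Step 3: ant0:(2,4)->W->(2,3) | ant1:(1,0)->N->(0,0)
  grid max=3 at (2,3)
Final grid:
  1 0 0 0 0
  0 0 0 0 0
  0 0 0 3 2
  0 0 0 0 0
Max pheromone 3 at (2,3)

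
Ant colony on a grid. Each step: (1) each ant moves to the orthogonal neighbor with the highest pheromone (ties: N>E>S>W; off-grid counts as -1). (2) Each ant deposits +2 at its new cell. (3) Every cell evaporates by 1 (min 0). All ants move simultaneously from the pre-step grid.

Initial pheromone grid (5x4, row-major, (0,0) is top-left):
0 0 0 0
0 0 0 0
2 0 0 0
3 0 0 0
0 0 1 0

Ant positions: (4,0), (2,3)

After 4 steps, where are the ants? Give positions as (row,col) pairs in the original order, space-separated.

Step 1: ant0:(4,0)->N->(3,0) | ant1:(2,3)->N->(1,3)
  grid max=4 at (3,0)
Step 2: ant0:(3,0)->N->(2,0) | ant1:(1,3)->N->(0,3)
  grid max=3 at (3,0)
Step 3: ant0:(2,0)->S->(3,0) | ant1:(0,3)->S->(1,3)
  grid max=4 at (3,0)
Step 4: ant0:(3,0)->N->(2,0) | ant1:(1,3)->N->(0,3)
  grid max=3 at (3,0)

(2,0) (0,3)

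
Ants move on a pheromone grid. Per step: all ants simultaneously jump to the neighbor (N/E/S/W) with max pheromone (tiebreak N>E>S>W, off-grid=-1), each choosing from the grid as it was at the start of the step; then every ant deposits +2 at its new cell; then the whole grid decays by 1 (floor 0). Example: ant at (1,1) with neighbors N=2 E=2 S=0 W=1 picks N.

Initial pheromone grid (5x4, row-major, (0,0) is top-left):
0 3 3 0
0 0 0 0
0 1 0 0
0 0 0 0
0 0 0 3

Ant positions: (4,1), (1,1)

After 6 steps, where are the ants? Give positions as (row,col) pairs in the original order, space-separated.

Step 1: ant0:(4,1)->N->(3,1) | ant1:(1,1)->N->(0,1)
  grid max=4 at (0,1)
Step 2: ant0:(3,1)->N->(2,1) | ant1:(0,1)->E->(0,2)
  grid max=3 at (0,1)
Step 3: ant0:(2,1)->N->(1,1) | ant1:(0,2)->W->(0,1)
  grid max=4 at (0,1)
Step 4: ant0:(1,1)->N->(0,1) | ant1:(0,1)->E->(0,2)
  grid max=5 at (0,1)
Step 5: ant0:(0,1)->E->(0,2) | ant1:(0,2)->W->(0,1)
  grid max=6 at (0,1)
Step 6: ant0:(0,2)->W->(0,1) | ant1:(0,1)->E->(0,2)
  grid max=7 at (0,1)

(0,1) (0,2)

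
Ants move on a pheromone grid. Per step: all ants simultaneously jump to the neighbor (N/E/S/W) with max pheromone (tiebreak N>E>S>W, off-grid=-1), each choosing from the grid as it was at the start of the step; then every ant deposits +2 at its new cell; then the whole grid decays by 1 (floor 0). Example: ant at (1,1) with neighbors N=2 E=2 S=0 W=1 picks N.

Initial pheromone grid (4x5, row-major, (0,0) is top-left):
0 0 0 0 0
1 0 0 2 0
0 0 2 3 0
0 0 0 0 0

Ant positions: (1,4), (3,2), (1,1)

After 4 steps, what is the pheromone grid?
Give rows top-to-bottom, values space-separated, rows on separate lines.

After step 1: ants at (1,3),(2,2),(1,0)
  0 0 0 0 0
  2 0 0 3 0
  0 0 3 2 0
  0 0 0 0 0
After step 2: ants at (2,3),(2,3),(0,0)
  1 0 0 0 0
  1 0 0 2 0
  0 0 2 5 0
  0 0 0 0 0
After step 3: ants at (1,3),(1,3),(1,0)
  0 0 0 0 0
  2 0 0 5 0
  0 0 1 4 0
  0 0 0 0 0
After step 4: ants at (2,3),(2,3),(0,0)
  1 0 0 0 0
  1 0 0 4 0
  0 0 0 7 0
  0 0 0 0 0

1 0 0 0 0
1 0 0 4 0
0 0 0 7 0
0 0 0 0 0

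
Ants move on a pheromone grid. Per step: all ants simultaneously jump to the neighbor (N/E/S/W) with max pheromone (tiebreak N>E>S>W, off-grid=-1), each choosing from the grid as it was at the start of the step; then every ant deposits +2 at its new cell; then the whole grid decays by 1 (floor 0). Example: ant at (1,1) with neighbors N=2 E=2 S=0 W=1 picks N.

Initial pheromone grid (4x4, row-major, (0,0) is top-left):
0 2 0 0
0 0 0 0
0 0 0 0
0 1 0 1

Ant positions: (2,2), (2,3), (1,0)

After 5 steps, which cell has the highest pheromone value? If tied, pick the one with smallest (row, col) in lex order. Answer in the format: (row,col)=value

Answer: (0,1)=5

Derivation:
Step 1: ant0:(2,2)->N->(1,2) | ant1:(2,3)->S->(3,3) | ant2:(1,0)->N->(0,0)
  grid max=2 at (3,3)
Step 2: ant0:(1,2)->N->(0,2) | ant1:(3,3)->N->(2,3) | ant2:(0,0)->E->(0,1)
  grid max=2 at (0,1)
Step 3: ant0:(0,2)->W->(0,1) | ant1:(2,3)->S->(3,3) | ant2:(0,1)->E->(0,2)
  grid max=3 at (0,1)
Step 4: ant0:(0,1)->E->(0,2) | ant1:(3,3)->N->(2,3) | ant2:(0,2)->W->(0,1)
  grid max=4 at (0,1)
Step 5: ant0:(0,2)->W->(0,1) | ant1:(2,3)->S->(3,3) | ant2:(0,1)->E->(0,2)
  grid max=5 at (0,1)
Final grid:
  0 5 4 0
  0 0 0 0
  0 0 0 0
  0 0 0 2
Max pheromone 5 at (0,1)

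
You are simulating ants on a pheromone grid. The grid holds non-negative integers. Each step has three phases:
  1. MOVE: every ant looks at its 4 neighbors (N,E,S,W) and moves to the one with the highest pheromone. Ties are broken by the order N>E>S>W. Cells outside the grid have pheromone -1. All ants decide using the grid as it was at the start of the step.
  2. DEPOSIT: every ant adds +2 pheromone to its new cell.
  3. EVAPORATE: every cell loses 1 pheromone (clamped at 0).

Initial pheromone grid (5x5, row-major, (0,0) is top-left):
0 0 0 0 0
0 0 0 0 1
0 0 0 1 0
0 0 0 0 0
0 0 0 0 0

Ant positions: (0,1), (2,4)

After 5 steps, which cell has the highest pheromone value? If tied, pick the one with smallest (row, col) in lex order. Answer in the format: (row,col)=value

Answer: (0,4)=4

Derivation:
Step 1: ant0:(0,1)->E->(0,2) | ant1:(2,4)->N->(1,4)
  grid max=2 at (1,4)
Step 2: ant0:(0,2)->E->(0,3) | ant1:(1,4)->N->(0,4)
  grid max=1 at (0,3)
Step 3: ant0:(0,3)->E->(0,4) | ant1:(0,4)->S->(1,4)
  grid max=2 at (0,4)
Step 4: ant0:(0,4)->S->(1,4) | ant1:(1,4)->N->(0,4)
  grid max=3 at (0,4)
Step 5: ant0:(1,4)->N->(0,4) | ant1:(0,4)->S->(1,4)
  grid max=4 at (0,4)
Final grid:
  0 0 0 0 4
  0 0 0 0 4
  0 0 0 0 0
  0 0 0 0 0
  0 0 0 0 0
Max pheromone 4 at (0,4)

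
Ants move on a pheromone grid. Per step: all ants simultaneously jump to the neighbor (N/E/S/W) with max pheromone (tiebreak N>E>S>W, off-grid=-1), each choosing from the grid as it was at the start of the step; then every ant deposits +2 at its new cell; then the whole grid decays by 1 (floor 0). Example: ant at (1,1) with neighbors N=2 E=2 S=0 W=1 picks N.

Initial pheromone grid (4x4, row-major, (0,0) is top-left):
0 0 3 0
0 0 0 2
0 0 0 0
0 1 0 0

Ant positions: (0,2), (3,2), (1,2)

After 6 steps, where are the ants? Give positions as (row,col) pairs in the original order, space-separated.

Step 1: ant0:(0,2)->E->(0,3) | ant1:(3,2)->W->(3,1) | ant2:(1,2)->N->(0,2)
  grid max=4 at (0,2)
Step 2: ant0:(0,3)->W->(0,2) | ant1:(3,1)->N->(2,1) | ant2:(0,2)->E->(0,3)
  grid max=5 at (0,2)
Step 3: ant0:(0,2)->E->(0,3) | ant1:(2,1)->S->(3,1) | ant2:(0,3)->W->(0,2)
  grid max=6 at (0,2)
Step 4: ant0:(0,3)->W->(0,2) | ant1:(3,1)->N->(2,1) | ant2:(0,2)->E->(0,3)
  grid max=7 at (0,2)
Step 5: ant0:(0,2)->E->(0,3) | ant1:(2,1)->S->(3,1) | ant2:(0,3)->W->(0,2)
  grid max=8 at (0,2)
Step 6: ant0:(0,3)->W->(0,2) | ant1:(3,1)->N->(2,1) | ant2:(0,2)->E->(0,3)
  grid max=9 at (0,2)

(0,2) (2,1) (0,3)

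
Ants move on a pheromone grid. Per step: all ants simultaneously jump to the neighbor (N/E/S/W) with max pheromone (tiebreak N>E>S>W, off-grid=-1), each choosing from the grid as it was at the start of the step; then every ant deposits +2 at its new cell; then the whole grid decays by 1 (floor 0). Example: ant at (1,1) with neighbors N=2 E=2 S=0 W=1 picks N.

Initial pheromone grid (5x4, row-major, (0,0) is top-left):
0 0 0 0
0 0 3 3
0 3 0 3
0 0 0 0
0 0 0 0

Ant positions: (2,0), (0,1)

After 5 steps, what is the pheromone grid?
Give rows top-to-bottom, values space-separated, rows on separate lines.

After step 1: ants at (2,1),(0,2)
  0 0 1 0
  0 0 2 2
  0 4 0 2
  0 0 0 0
  0 0 0 0
After step 2: ants at (1,1),(1,2)
  0 0 0 0
  0 1 3 1
  0 3 0 1
  0 0 0 0
  0 0 0 0
After step 3: ants at (1,2),(1,3)
  0 0 0 0
  0 0 4 2
  0 2 0 0
  0 0 0 0
  0 0 0 0
After step 4: ants at (1,3),(1,2)
  0 0 0 0
  0 0 5 3
  0 1 0 0
  0 0 0 0
  0 0 0 0
After step 5: ants at (1,2),(1,3)
  0 0 0 0
  0 0 6 4
  0 0 0 0
  0 0 0 0
  0 0 0 0

0 0 0 0
0 0 6 4
0 0 0 0
0 0 0 0
0 0 0 0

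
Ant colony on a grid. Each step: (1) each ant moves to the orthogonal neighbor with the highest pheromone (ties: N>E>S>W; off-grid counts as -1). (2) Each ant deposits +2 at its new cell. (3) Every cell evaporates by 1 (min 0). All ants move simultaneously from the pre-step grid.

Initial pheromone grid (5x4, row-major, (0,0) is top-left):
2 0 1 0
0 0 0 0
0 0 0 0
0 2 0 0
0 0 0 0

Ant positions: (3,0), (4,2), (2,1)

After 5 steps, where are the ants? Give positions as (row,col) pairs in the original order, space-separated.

Step 1: ant0:(3,0)->E->(3,1) | ant1:(4,2)->N->(3,2) | ant2:(2,1)->S->(3,1)
  grid max=5 at (3,1)
Step 2: ant0:(3,1)->E->(3,2) | ant1:(3,2)->W->(3,1) | ant2:(3,1)->E->(3,2)
  grid max=6 at (3,1)
Step 3: ant0:(3,2)->W->(3,1) | ant1:(3,1)->E->(3,2) | ant2:(3,2)->W->(3,1)
  grid max=9 at (3,1)
Step 4: ant0:(3,1)->E->(3,2) | ant1:(3,2)->W->(3,1) | ant2:(3,1)->E->(3,2)
  grid max=10 at (3,1)
Step 5: ant0:(3,2)->W->(3,1) | ant1:(3,1)->E->(3,2) | ant2:(3,2)->W->(3,1)
  grid max=13 at (3,1)

(3,1) (3,2) (3,1)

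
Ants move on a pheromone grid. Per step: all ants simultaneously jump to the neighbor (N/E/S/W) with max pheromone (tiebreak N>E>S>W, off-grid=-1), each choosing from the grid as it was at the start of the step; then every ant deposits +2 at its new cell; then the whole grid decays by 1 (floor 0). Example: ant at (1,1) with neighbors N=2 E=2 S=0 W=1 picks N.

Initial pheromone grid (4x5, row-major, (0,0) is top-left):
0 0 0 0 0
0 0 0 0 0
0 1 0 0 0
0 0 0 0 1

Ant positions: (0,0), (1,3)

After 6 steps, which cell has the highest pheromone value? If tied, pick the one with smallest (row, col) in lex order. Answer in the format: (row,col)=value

Answer: (0,4)=5

Derivation:
Step 1: ant0:(0,0)->E->(0,1) | ant1:(1,3)->N->(0,3)
  grid max=1 at (0,1)
Step 2: ant0:(0,1)->E->(0,2) | ant1:(0,3)->E->(0,4)
  grid max=1 at (0,2)
Step 3: ant0:(0,2)->E->(0,3) | ant1:(0,4)->S->(1,4)
  grid max=1 at (0,3)
Step 4: ant0:(0,3)->E->(0,4) | ant1:(1,4)->N->(0,4)
  grid max=3 at (0,4)
Step 5: ant0:(0,4)->S->(1,4) | ant1:(0,4)->S->(1,4)
  grid max=3 at (1,4)
Step 6: ant0:(1,4)->N->(0,4) | ant1:(1,4)->N->(0,4)
  grid max=5 at (0,4)
Final grid:
  0 0 0 0 5
  0 0 0 0 2
  0 0 0 0 0
  0 0 0 0 0
Max pheromone 5 at (0,4)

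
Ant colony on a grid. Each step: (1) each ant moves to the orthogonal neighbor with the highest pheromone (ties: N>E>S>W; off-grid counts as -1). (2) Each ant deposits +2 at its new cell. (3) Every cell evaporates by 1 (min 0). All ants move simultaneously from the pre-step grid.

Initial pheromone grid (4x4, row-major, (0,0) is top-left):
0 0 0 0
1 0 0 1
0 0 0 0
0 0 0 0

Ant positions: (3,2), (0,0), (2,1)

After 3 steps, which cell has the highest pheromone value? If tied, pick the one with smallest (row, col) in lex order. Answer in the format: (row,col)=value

Step 1: ant0:(3,2)->N->(2,2) | ant1:(0,0)->S->(1,0) | ant2:(2,1)->N->(1,1)
  grid max=2 at (1,0)
Step 2: ant0:(2,2)->N->(1,2) | ant1:(1,0)->E->(1,1) | ant2:(1,1)->W->(1,0)
  grid max=3 at (1,0)
Step 3: ant0:(1,2)->W->(1,1) | ant1:(1,1)->W->(1,0) | ant2:(1,0)->E->(1,1)
  grid max=5 at (1,1)
Final grid:
  0 0 0 0
  4 5 0 0
  0 0 0 0
  0 0 0 0
Max pheromone 5 at (1,1)

Answer: (1,1)=5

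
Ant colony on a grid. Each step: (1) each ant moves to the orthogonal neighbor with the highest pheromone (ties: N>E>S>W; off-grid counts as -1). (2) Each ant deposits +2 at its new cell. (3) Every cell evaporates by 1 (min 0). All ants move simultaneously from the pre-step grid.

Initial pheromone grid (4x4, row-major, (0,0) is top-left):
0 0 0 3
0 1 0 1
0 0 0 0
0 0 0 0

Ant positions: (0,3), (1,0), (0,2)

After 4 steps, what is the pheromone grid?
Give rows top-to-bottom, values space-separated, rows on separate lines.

After step 1: ants at (1,3),(1,1),(0,3)
  0 0 0 4
  0 2 0 2
  0 0 0 0
  0 0 0 0
After step 2: ants at (0,3),(0,1),(1,3)
  0 1 0 5
  0 1 0 3
  0 0 0 0
  0 0 0 0
After step 3: ants at (1,3),(1,1),(0,3)
  0 0 0 6
  0 2 0 4
  0 0 0 0
  0 0 0 0
After step 4: ants at (0,3),(0,1),(1,3)
  0 1 0 7
  0 1 0 5
  0 0 0 0
  0 0 0 0

0 1 0 7
0 1 0 5
0 0 0 0
0 0 0 0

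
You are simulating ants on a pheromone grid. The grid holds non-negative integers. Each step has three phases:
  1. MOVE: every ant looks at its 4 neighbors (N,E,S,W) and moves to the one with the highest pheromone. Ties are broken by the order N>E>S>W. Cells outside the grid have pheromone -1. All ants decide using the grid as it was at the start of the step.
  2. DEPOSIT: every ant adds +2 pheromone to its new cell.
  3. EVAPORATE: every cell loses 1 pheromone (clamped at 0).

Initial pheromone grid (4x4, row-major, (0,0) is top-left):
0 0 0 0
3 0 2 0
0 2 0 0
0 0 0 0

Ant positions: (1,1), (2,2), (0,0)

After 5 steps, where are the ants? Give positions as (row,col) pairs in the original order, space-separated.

Step 1: ant0:(1,1)->W->(1,0) | ant1:(2,2)->N->(1,2) | ant2:(0,0)->S->(1,0)
  grid max=6 at (1,0)
Step 2: ant0:(1,0)->N->(0,0) | ant1:(1,2)->N->(0,2) | ant2:(1,0)->N->(0,0)
  grid max=5 at (1,0)
Step 3: ant0:(0,0)->S->(1,0) | ant1:(0,2)->S->(1,2) | ant2:(0,0)->S->(1,0)
  grid max=8 at (1,0)
Step 4: ant0:(1,0)->N->(0,0) | ant1:(1,2)->N->(0,2) | ant2:(1,0)->N->(0,0)
  grid max=7 at (1,0)
Step 5: ant0:(0,0)->S->(1,0) | ant1:(0,2)->S->(1,2) | ant2:(0,0)->S->(1,0)
  grid max=10 at (1,0)

(1,0) (1,2) (1,0)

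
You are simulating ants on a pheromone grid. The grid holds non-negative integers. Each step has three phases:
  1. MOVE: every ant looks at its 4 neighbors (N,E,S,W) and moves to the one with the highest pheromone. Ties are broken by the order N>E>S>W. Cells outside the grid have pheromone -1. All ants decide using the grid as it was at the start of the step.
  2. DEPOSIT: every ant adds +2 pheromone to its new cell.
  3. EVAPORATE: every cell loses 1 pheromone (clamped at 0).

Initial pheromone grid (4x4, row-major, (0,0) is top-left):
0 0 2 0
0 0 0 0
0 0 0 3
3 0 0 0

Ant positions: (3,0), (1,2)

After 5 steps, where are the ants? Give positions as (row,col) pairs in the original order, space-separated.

Step 1: ant0:(3,0)->N->(2,0) | ant1:(1,2)->N->(0,2)
  grid max=3 at (0,2)
Step 2: ant0:(2,0)->S->(3,0) | ant1:(0,2)->E->(0,3)
  grid max=3 at (3,0)
Step 3: ant0:(3,0)->N->(2,0) | ant1:(0,3)->W->(0,2)
  grid max=3 at (0,2)
Step 4: ant0:(2,0)->S->(3,0) | ant1:(0,2)->E->(0,3)
  grid max=3 at (3,0)
Step 5: ant0:(3,0)->N->(2,0) | ant1:(0,3)->W->(0,2)
  grid max=3 at (0,2)

(2,0) (0,2)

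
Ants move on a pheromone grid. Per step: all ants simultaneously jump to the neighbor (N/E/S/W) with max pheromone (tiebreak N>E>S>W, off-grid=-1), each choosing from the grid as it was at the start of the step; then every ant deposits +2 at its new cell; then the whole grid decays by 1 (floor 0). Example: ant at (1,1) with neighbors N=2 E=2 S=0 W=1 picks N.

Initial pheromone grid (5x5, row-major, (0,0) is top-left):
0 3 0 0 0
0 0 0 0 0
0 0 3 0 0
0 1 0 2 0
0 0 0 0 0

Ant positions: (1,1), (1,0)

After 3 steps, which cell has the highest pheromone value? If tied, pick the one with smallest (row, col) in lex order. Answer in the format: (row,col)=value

Step 1: ant0:(1,1)->N->(0,1) | ant1:(1,0)->N->(0,0)
  grid max=4 at (0,1)
Step 2: ant0:(0,1)->W->(0,0) | ant1:(0,0)->E->(0,1)
  grid max=5 at (0,1)
Step 3: ant0:(0,0)->E->(0,1) | ant1:(0,1)->W->(0,0)
  grid max=6 at (0,1)
Final grid:
  3 6 0 0 0
  0 0 0 0 0
  0 0 0 0 0
  0 0 0 0 0
  0 0 0 0 0
Max pheromone 6 at (0,1)

Answer: (0,1)=6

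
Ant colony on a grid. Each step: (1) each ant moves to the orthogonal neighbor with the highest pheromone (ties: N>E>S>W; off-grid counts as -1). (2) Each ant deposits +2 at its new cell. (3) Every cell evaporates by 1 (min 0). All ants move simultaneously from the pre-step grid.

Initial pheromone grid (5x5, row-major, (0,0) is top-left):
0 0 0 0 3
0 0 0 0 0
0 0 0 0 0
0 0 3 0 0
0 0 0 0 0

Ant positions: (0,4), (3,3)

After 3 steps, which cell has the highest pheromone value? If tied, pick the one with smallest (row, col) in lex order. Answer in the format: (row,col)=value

Step 1: ant0:(0,4)->S->(1,4) | ant1:(3,3)->W->(3,2)
  grid max=4 at (3,2)
Step 2: ant0:(1,4)->N->(0,4) | ant1:(3,2)->N->(2,2)
  grid max=3 at (0,4)
Step 3: ant0:(0,4)->S->(1,4) | ant1:(2,2)->S->(3,2)
  grid max=4 at (3,2)
Final grid:
  0 0 0 0 2
  0 0 0 0 1
  0 0 0 0 0
  0 0 4 0 0
  0 0 0 0 0
Max pheromone 4 at (3,2)

Answer: (3,2)=4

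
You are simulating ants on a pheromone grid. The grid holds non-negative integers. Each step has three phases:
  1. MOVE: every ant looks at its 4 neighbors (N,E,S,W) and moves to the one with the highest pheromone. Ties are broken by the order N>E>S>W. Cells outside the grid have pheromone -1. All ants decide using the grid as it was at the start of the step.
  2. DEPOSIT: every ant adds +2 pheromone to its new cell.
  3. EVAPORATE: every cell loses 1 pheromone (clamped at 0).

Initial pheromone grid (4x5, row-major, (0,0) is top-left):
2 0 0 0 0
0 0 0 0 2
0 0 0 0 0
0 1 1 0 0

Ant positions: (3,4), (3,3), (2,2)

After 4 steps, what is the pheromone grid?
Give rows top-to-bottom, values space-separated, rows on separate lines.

After step 1: ants at (2,4),(3,2),(3,2)
  1 0 0 0 0
  0 0 0 0 1
  0 0 0 0 1
  0 0 4 0 0
After step 2: ants at (1,4),(2,2),(2,2)
  0 0 0 0 0
  0 0 0 0 2
  0 0 3 0 0
  0 0 3 0 0
After step 3: ants at (0,4),(3,2),(3,2)
  0 0 0 0 1
  0 0 0 0 1
  0 0 2 0 0
  0 0 6 0 0
After step 4: ants at (1,4),(2,2),(2,2)
  0 0 0 0 0
  0 0 0 0 2
  0 0 5 0 0
  0 0 5 0 0

0 0 0 0 0
0 0 0 0 2
0 0 5 0 0
0 0 5 0 0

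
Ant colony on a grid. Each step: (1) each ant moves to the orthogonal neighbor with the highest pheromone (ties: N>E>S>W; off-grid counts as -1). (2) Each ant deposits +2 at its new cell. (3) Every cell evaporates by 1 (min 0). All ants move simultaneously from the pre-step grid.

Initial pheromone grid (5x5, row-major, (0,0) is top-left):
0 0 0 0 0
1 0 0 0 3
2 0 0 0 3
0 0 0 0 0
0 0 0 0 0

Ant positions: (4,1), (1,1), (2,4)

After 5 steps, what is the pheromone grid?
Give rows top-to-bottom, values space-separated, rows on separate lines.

After step 1: ants at (3,1),(1,0),(1,4)
  0 0 0 0 0
  2 0 0 0 4
  1 0 0 0 2
  0 1 0 0 0
  0 0 0 0 0
After step 2: ants at (2,1),(2,0),(2,4)
  0 0 0 0 0
  1 0 0 0 3
  2 1 0 0 3
  0 0 0 0 0
  0 0 0 0 0
After step 3: ants at (2,0),(1,0),(1,4)
  0 0 0 0 0
  2 0 0 0 4
  3 0 0 0 2
  0 0 0 0 0
  0 0 0 0 0
After step 4: ants at (1,0),(2,0),(2,4)
  0 0 0 0 0
  3 0 0 0 3
  4 0 0 0 3
  0 0 0 0 0
  0 0 0 0 0
After step 5: ants at (2,0),(1,0),(1,4)
  0 0 0 0 0
  4 0 0 0 4
  5 0 0 0 2
  0 0 0 0 0
  0 0 0 0 0

0 0 0 0 0
4 0 0 0 4
5 0 0 0 2
0 0 0 0 0
0 0 0 0 0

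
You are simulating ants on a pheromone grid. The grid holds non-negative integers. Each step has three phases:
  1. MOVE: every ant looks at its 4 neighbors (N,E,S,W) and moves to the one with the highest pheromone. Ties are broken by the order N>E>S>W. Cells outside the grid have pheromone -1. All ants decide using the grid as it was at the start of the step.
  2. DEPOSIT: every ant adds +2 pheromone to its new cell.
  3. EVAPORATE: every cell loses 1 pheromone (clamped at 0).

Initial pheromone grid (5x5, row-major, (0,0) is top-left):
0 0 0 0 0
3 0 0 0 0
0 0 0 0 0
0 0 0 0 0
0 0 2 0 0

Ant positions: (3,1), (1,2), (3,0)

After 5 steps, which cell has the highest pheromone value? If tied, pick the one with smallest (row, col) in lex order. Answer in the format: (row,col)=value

Answer: (1,0)=6

Derivation:
Step 1: ant0:(3,1)->N->(2,1) | ant1:(1,2)->N->(0,2) | ant2:(3,0)->N->(2,0)
  grid max=2 at (1,0)
Step 2: ant0:(2,1)->W->(2,0) | ant1:(0,2)->E->(0,3) | ant2:(2,0)->N->(1,0)
  grid max=3 at (1,0)
Step 3: ant0:(2,0)->N->(1,0) | ant1:(0,3)->E->(0,4) | ant2:(1,0)->S->(2,0)
  grid max=4 at (1,0)
Step 4: ant0:(1,0)->S->(2,0) | ant1:(0,4)->S->(1,4) | ant2:(2,0)->N->(1,0)
  grid max=5 at (1,0)
Step 5: ant0:(2,0)->N->(1,0) | ant1:(1,4)->N->(0,4) | ant2:(1,0)->S->(2,0)
  grid max=6 at (1,0)
Final grid:
  0 0 0 0 1
  6 0 0 0 0
  5 0 0 0 0
  0 0 0 0 0
  0 0 0 0 0
Max pheromone 6 at (1,0)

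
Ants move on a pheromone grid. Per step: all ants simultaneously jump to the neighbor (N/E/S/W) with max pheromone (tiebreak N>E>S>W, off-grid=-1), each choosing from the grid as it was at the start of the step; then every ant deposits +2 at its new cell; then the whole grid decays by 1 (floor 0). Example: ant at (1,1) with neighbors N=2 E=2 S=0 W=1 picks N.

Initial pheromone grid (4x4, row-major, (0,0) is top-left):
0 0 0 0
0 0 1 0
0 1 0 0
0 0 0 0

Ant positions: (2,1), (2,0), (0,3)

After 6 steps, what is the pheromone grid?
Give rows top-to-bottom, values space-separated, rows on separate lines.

After step 1: ants at (1,1),(2,1),(1,3)
  0 0 0 0
  0 1 0 1
  0 2 0 0
  0 0 0 0
After step 2: ants at (2,1),(1,1),(0,3)
  0 0 0 1
  0 2 0 0
  0 3 0 0
  0 0 0 0
After step 3: ants at (1,1),(2,1),(1,3)
  0 0 0 0
  0 3 0 1
  0 4 0 0
  0 0 0 0
After step 4: ants at (2,1),(1,1),(0,3)
  0 0 0 1
  0 4 0 0
  0 5 0 0
  0 0 0 0
After step 5: ants at (1,1),(2,1),(1,3)
  0 0 0 0
  0 5 0 1
  0 6 0 0
  0 0 0 0
After step 6: ants at (2,1),(1,1),(0,3)
  0 0 0 1
  0 6 0 0
  0 7 0 0
  0 0 0 0

0 0 0 1
0 6 0 0
0 7 0 0
0 0 0 0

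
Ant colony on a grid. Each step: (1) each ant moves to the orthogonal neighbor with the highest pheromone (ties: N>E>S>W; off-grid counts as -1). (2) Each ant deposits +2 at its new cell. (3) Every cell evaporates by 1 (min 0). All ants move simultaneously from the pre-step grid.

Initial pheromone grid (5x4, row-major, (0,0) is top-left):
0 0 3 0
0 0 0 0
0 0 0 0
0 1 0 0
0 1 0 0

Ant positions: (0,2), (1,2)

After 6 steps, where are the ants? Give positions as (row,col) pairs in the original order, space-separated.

Step 1: ant0:(0,2)->E->(0,3) | ant1:(1,2)->N->(0,2)
  grid max=4 at (0,2)
Step 2: ant0:(0,3)->W->(0,2) | ant1:(0,2)->E->(0,3)
  grid max=5 at (0,2)
Step 3: ant0:(0,2)->E->(0,3) | ant1:(0,3)->W->(0,2)
  grid max=6 at (0,2)
Step 4: ant0:(0,3)->W->(0,2) | ant1:(0,2)->E->(0,3)
  grid max=7 at (0,2)
Step 5: ant0:(0,2)->E->(0,3) | ant1:(0,3)->W->(0,2)
  grid max=8 at (0,2)
Step 6: ant0:(0,3)->W->(0,2) | ant1:(0,2)->E->(0,3)
  grid max=9 at (0,2)

(0,2) (0,3)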